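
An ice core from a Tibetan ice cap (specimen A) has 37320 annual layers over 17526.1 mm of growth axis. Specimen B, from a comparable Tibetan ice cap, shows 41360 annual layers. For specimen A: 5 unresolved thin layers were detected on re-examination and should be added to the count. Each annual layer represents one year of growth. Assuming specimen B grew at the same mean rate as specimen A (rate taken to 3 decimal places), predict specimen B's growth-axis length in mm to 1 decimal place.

19439.2 mm

Specimen A: correcting the raw count gives 37320 + 5 = 37325 true annual layers.
A: Extension rate ≈ 17526.1 / 37325 = 0.470 mm per year.
B's length ≈ 0.470 × 41360 = 19439.2 mm.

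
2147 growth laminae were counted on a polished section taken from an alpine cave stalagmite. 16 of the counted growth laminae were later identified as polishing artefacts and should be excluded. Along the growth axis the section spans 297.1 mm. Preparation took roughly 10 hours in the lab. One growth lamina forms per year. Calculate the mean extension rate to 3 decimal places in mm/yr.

0.139 mm/yr

Adjusted count: 2147 − 16 = 2131 growth laminae.
Extension rate ≈ 297.1 / 2131 = 0.139 mm/yr.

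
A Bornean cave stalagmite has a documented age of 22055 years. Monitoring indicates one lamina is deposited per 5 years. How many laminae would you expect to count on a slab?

4411 laminae

One lamina every 5 years means 22055 / 5 = 4411 laminae.
So 4411 laminae should be present.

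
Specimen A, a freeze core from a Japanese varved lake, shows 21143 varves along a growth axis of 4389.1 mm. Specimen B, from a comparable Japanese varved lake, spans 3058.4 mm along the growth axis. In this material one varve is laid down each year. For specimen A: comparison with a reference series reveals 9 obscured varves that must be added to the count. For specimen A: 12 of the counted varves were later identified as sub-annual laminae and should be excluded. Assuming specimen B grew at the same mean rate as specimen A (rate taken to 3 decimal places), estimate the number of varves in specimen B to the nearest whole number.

14704 varves

Specimen A: correcting the raw count gives 21143 − 12 + 9 = 21140 true varves.
A: Extension rate ≈ 4389.1 / 21140 = 0.208 mm/year.
Specimen B: 3058.4 mm / 0.208 mm per year = 14703.85 years ≈ 14704 varves.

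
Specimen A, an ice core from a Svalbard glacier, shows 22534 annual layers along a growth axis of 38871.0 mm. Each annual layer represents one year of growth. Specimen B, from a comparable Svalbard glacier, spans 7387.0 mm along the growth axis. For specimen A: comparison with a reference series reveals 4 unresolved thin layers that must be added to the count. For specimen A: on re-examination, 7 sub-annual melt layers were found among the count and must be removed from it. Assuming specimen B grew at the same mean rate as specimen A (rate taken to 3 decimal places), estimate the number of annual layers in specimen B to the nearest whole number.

4282 annual layers

Specimen A: correcting the raw count gives 22534 − 7 + 4 = 22531 true annual layers.
A: 38871.0 mm over 22531 years gives 38871.0 / 22531 ≈ 1.725 mm/year.
For B, 7387.0 / 1.725 = 4282.32 years ≈ 4282 annual layers.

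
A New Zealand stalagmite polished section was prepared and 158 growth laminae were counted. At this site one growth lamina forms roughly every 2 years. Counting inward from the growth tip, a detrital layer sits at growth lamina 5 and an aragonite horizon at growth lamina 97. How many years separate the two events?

Separation: 97 − 5 = 92 growth laminae.
Multiplying by 2 years per growth lamina: 92 × 2 = 184 years.

184 years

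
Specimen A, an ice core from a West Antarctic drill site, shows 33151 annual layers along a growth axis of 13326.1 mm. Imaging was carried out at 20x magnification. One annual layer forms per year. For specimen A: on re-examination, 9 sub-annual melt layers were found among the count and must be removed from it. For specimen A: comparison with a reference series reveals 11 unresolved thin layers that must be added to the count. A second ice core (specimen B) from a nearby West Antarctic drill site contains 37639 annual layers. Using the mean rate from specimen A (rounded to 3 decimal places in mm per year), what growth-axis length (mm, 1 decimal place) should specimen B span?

Specimen A: true annual layer count = 33151 − 9 + 11 = 33153.
A: 13326.1 mm over 33153 years gives 13326.1 / 33153 ≈ 0.402 mm/year.
Length of B = 0.402 × 37639 = 15130.9 mm.

15130.9 mm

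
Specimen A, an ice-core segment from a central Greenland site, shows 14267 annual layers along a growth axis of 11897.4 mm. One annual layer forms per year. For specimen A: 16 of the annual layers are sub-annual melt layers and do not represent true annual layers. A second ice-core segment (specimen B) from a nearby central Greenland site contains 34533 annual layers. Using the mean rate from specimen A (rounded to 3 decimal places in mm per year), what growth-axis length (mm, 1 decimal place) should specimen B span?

Specimen A: adjusted count: 14267 − 16 = 14251 annual layers.
A: 11897.4 mm over 14251 years gives 11897.4 / 14251 ≈ 0.835 mm/year.
Length of B = 0.835 × 34533 = 28835.1 mm.

28835.1 mm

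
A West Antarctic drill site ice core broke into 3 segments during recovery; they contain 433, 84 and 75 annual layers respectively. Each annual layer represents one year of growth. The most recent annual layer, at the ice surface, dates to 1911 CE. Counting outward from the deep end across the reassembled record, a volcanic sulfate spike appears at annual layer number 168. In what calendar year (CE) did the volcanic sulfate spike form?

Total annual layers = 433 + 84 + 75 = 592.
592 − 168 = 424 annual layers lie beyond the volcanic sulfate spike toward the ice surface.
Counting back 424 years from 1911 CE places the volcanic sulfate spike in 1911 − 424 = 1487 CE.

1487 CE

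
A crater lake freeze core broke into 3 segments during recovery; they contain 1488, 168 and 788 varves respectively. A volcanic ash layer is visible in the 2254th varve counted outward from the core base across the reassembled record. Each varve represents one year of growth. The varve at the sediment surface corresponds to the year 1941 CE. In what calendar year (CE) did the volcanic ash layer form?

Total varves = 1488 + 168 + 788 = 2444.
Between varve 2254 and the sediment surface there are 2444 − 2254 = 190 varves.
1941 − 190 = 1751 CE.

1751 CE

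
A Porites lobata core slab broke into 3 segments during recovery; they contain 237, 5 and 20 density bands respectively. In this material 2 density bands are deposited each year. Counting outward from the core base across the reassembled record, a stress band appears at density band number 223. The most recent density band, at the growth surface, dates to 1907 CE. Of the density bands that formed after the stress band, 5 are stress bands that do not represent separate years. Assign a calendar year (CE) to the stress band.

Total density bands = 237 + 5 + 20 = 262.
262 − 223 = 39 density bands lie beyond the stress band toward the growth surface.
Excluding 5 false density bands: 39 − 5 = 34.
With 2 density bands per year, 34 / 2 = 17 years.
The density band at the growth surface is 1907 CE, so the stress band dates to 1907 − 17 = 1890 CE.

1890 CE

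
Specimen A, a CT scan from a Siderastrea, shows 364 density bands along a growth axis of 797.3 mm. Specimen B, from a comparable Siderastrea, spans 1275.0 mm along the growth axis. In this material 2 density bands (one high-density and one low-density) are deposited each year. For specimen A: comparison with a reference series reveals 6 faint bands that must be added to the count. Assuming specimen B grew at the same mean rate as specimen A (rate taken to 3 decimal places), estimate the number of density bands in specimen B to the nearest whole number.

Specimen A: true density band count = 364 + 6 = 370.
Specimen A: 370 density bands at 2 per year is 370 / 2 = 185 years.
A: Mean rate = 797.3 mm / 185 years ≈ 4.310 mm/yr.
B spans 1275.0 / 4.310 = 295.82 years; at 2 density bands per year that is 295.82 × 2 ≈ 592 density bands.

592 density bands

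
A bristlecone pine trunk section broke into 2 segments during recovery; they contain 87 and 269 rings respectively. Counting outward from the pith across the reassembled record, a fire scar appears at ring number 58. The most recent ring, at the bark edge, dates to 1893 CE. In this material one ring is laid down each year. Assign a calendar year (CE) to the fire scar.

Total rings = 87 + 269 = 356.
The fire scar sits at ring 58 from the pith, so 356 − 58 = 298 rings formed after it.
Counting back 298 years from 1893 CE places the fire scar in 1893 − 298 = 1595 CE.

1595 CE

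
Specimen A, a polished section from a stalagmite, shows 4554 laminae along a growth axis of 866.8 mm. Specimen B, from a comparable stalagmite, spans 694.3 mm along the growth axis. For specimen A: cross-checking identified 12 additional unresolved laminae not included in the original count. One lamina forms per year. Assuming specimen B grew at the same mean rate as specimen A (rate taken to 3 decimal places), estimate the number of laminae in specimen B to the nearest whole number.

3654 laminae

Specimen A: correcting the raw count gives 4554 + 12 = 4566 true laminae.
A: Mean rate = 866.8 mm / 4566 years ≈ 0.190 mm/year.
For B, 694.3 / 0.190 = 3654.21 years ≈ 3654 laminae.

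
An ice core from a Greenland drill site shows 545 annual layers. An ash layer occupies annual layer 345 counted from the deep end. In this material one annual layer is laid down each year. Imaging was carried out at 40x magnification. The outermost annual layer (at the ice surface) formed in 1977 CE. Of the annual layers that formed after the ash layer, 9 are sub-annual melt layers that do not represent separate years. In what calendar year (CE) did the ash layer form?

1786 CE

545 − 345 = 200 annual layers lie beyond the ash layer toward the ice surface.
Excluding 9 false annual layers: 200 − 9 = 191.
Counting back 191 years from 1977 CE places the ash layer in 1977 − 191 = 1786 CE.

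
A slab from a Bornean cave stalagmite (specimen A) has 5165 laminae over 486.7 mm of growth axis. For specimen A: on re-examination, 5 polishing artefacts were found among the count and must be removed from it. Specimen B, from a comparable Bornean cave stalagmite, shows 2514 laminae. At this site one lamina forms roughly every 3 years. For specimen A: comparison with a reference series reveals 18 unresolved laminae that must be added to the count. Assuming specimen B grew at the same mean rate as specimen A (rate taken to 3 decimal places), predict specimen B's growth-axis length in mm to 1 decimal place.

233.8 mm

Specimen A: adjusted count: 5165 − 5 + 18 = 5178 laminae.
Specimen A: multiplying by 3 years per lamina: 5178 × 3 = 15534 years.
A: Mean rate = 486.7 mm / 15534 years ≈ 0.031 mm/year.
Specimen B: 2514 laminae at 3 years each span 2514 × 3 = 7542 years. B's length ≈ 0.031 × 7542 = 233.8 mm.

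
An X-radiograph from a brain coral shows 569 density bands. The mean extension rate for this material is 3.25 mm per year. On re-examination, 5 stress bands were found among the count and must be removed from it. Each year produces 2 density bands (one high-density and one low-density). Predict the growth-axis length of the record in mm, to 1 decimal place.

916.5 mm

After corrections the count is 569 − 5 = 564 density bands.
564 density bands at 2 per year is 564 / 2 = 282 years.
Predicted length = 3.25 mm/year × 282 years = 916.5 mm.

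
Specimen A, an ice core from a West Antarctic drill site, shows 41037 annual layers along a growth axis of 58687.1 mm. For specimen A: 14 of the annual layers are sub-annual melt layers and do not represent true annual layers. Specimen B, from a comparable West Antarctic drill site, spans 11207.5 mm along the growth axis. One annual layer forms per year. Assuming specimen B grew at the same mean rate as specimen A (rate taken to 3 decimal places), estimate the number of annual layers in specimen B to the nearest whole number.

7832 annual layers

Specimen A: correcting the raw count gives 41037 − 14 = 41023 true annual layers.
A: 58687.1 mm over 41023 years gives 58687.1 / 41023 ≈ 1.431 mm/year.
Specimen B: 11207.5 mm / 1.431 mm per year = 7831.94 years ≈ 7832 annual layers.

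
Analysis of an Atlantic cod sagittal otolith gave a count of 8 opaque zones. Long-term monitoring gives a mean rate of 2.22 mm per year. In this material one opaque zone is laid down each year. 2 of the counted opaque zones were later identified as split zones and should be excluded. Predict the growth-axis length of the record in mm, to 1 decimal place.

13.3 mm

After corrections the count is 8 − 2 = 6 opaque zones.
Length ≈ 2.22 × 6 = 13.3 mm.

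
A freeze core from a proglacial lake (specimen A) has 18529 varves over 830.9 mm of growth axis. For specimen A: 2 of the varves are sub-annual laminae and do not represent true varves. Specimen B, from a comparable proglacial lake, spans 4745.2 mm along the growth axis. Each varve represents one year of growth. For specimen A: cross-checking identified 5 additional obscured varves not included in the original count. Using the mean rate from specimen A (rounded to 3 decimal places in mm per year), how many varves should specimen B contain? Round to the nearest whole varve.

105449 varves

Specimen A: adjusted count: 18529 − 2 + 5 = 18532 varves.
A: Mean rate = 830.9 mm / 18532 years ≈ 0.045 mm per year.
B spans 4745.2 / 0.045 = 105448.89 years ≈ 105449 varves.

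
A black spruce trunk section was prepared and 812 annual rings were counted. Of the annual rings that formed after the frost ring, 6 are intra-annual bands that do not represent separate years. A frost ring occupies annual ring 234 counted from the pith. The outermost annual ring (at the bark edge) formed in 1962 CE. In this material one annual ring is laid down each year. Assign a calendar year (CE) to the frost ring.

1390 CE

Between annual ring 234 and the bark edge there are 812 − 234 = 578 annual rings.
578 − 6 false = 572 true annual rings after the frost ring.
Counting back 572 years from 1962 CE places the frost ring in 1962 − 572 = 1390 CE.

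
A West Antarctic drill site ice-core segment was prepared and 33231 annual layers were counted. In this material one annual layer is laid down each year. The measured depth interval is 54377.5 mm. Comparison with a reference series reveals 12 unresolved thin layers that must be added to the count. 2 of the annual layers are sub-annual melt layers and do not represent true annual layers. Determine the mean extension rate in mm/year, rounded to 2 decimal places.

After corrections the count is 33231 − 2 + 12 = 33241 annual layers.
Mean rate = 54377.5 mm / 33241 years ≈ 1.64 mm/year.

1.64 mm/year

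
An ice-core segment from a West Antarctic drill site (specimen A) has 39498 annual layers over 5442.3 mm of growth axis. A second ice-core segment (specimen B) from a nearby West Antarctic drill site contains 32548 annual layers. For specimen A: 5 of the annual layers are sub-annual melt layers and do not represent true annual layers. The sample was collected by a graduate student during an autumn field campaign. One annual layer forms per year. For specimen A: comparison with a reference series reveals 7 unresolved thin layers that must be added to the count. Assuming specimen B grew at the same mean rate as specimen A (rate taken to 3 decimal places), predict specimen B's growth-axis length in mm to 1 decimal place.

Specimen A: true annual layer count = 39498 − 5 + 7 = 39500.
A: 5442.3 mm over 39500 years gives 5442.3 / 39500 ≈ 0.138 mm/year.
For B, 0.138 mm/year × 32548 years = 4491.6 mm.

4491.6 mm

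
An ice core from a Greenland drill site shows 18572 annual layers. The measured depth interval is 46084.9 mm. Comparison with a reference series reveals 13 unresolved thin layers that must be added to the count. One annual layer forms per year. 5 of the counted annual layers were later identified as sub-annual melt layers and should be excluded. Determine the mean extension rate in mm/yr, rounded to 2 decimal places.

True annual layer count = 18572 − 5 + 13 = 18580.
46084.9 mm over 18580 years gives 46084.9 / 18580 ≈ 2.48 mm/yr.

2.48 mm/yr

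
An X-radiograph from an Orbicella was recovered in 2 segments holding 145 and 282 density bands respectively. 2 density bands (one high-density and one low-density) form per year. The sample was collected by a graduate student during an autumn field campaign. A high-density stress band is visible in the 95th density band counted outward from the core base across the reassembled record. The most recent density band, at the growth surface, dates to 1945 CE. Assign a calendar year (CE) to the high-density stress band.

1779 CE

Total density bands = 145 + 282 = 427.
Between density band 95 and the growth surface there are 427 − 95 = 332 density bands.
With 2 density bands per year, 332 / 2 = 166 years.
1945 − 166 = 1779 CE.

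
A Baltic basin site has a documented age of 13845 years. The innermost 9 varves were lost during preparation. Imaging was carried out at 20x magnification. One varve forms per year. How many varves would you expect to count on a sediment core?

13836 varves

Expected varves over 13845 years: 13845.
Less the 9 uncaptured varves: 13845 − 9 = 13836.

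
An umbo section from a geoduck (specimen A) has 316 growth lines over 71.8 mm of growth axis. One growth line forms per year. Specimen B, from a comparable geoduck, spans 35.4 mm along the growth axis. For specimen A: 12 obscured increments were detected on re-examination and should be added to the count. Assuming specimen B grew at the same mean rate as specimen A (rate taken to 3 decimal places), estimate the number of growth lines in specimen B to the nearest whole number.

Specimen A: adjusted count: 316 + 12 = 328 growth lines.
A: Mean rate = 71.8 mm / 328 years ≈ 0.219 mm/year.
B spans 35.4 / 0.219 = 161.64 years ≈ 162 growth lines.

162 growth lines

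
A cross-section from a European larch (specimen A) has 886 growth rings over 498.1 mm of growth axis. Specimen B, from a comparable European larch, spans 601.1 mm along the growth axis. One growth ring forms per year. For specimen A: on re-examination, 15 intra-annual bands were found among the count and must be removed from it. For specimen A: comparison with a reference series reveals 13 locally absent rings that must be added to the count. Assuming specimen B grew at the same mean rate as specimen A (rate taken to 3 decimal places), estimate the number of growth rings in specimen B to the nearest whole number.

1068 growth rings

Specimen A: after corrections the count is 886 − 15 + 13 = 884 growth rings.
A: Extension rate ≈ 498.1 / 884 = 0.563 mm per year.
For B, 601.1 / 0.563 = 1067.67 years ≈ 1068 growth rings.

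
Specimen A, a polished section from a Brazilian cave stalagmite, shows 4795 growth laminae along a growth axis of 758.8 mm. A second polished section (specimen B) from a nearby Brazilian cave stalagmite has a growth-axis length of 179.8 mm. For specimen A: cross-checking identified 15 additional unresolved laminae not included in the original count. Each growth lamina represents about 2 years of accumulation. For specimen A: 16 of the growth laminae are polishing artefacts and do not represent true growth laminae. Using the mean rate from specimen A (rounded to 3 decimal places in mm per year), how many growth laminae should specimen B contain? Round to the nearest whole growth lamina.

Specimen A: true growth lamina count = 4795 − 16 + 15 = 4794.
Specimen A: at 2 years per growth lamina, 4794 × 2 = 9588 years.
A: Extension rate ≈ 758.8 / 9588 = 0.079 mm per year.
For B, 179.8 / 0.079 = 2275.95 years; at 2 years per growth lamina that is 2275.95 / 2 ≈ 1138 growth laminae.

1138 growth laminae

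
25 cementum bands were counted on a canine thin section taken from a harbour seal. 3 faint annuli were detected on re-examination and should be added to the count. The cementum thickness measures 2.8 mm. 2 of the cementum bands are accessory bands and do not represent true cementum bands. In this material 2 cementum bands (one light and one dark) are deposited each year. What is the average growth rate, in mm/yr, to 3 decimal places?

Adjusted count: 25 − 2 + 3 = 26 cementum bands.
Dividing by 2 cementum bands per year: 26 / 2 = 13 years.
Mean rate = 2.8 mm / 13 years ≈ 0.215 mm/yr.

0.215 mm/yr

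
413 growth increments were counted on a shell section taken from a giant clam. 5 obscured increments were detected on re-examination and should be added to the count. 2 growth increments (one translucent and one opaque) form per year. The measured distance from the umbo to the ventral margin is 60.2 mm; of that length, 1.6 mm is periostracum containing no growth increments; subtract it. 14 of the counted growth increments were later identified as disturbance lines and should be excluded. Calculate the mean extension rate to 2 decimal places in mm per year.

True growth increment count = 413 − 14 + 5 = 404.
Dividing by 2 growth increments per year: 404 / 2 = 202 years.
Removing the 1.6 mm offcut leaves 60.2 − 1.6 = 58.6 mm.
Extension rate ≈ 58.6 / 202 = 0.29 mm per year.

0.29 mm per year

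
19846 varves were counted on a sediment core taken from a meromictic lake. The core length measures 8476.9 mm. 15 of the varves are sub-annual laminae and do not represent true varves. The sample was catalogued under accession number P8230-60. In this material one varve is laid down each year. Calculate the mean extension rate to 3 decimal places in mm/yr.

True varve count = 19846 − 15 = 19831.
8476.9 mm over 19831 years gives 8476.9 / 19831 ≈ 0.427 mm/yr.

0.427 mm/yr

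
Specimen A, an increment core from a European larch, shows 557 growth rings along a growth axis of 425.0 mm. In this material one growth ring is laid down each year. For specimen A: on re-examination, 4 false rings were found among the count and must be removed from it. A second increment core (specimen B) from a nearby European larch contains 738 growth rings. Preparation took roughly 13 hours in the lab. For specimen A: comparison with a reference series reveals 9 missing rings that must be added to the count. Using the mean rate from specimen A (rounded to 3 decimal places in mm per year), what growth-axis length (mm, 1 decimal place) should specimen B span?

Specimen A: after corrections the count is 557 − 4 + 9 = 562 growth rings.
A: 425.0 mm over 562 years gives 425.0 / 562 ≈ 0.756 mm per year.
Length of B = 0.756 × 738 = 557.9 mm.

557.9 mm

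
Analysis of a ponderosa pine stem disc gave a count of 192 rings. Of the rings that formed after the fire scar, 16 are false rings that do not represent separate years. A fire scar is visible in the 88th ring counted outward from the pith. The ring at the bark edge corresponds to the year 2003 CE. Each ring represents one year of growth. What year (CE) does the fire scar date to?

1915 CE

Between ring 88 and the bark edge there are 192 − 88 = 104 rings.
104 − 16 false = 88 true rings after the fire scar.
The ring at the bark edge is 2003 CE, so the fire scar dates to 2003 − 88 = 1915 CE.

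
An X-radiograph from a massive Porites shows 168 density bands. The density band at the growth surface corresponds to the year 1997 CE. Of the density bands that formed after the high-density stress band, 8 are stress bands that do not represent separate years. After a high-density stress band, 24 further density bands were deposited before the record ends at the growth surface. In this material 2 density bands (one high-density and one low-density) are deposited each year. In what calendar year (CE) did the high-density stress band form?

1989 CE

24 density bands post-date the high-density stress band.
24 − 8 false = 16 true density bands after the high-density stress band.
16 density bands at 2 per year is 16 / 2 = 8 years.
The density band at the growth surface is 1997 CE, so the high-density stress band dates to 1997 − 8 = 1989 CE.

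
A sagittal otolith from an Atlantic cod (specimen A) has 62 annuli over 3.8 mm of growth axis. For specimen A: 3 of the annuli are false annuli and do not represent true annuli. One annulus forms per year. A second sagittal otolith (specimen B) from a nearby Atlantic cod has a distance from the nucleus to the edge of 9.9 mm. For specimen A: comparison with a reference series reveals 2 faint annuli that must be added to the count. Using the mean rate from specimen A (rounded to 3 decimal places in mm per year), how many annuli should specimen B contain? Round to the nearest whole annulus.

160 annuli

Specimen A: adjusted count: 62 − 3 + 2 = 61 annuli.
A: Mean rate = 3.8 mm / 61 years ≈ 0.062 mm/year.
B spans 9.9 / 0.062 = 159.68 years ≈ 160 annuli.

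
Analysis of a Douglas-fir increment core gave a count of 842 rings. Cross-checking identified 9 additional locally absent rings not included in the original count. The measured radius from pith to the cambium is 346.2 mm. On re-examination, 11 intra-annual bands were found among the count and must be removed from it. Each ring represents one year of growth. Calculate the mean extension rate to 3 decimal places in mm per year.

Adjusted count: 842 − 11 + 9 = 840 rings.
Mean rate = 346.2 mm / 840 years ≈ 0.412 mm per year.

0.412 mm per year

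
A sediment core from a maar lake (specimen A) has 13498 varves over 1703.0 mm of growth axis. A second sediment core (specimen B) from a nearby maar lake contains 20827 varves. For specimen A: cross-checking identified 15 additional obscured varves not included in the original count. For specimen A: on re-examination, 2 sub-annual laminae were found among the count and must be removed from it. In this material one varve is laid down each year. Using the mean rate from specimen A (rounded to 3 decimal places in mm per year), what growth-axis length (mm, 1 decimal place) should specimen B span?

Specimen A: adjusted count: 13498 − 2 + 15 = 13511 varves.
A: Extension rate ≈ 1703.0 / 13511 = 0.126 mm per year.
For B, 0.126 mm/year × 20827 years = 2624.2 mm.

2624.2 mm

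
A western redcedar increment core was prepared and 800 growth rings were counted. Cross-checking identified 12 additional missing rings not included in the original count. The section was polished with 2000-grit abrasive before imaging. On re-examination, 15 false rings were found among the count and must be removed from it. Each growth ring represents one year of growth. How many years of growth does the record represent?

797 years

Adjusted count: 800 − 15 + 12 = 797 growth rings.
With a one-to-one growth ring periodicity this is 797 years.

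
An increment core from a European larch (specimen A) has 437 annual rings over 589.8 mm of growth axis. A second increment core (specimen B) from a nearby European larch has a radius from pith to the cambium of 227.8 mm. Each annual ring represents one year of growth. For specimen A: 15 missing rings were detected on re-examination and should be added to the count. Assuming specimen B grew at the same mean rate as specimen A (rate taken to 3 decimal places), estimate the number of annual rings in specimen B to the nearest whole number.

Specimen A: correcting the raw count gives 437 + 15 = 452 true annual rings.
A: Mean rate = 589.8 mm / 452 years ≈ 1.305 mm per year.
Specimen B: 227.8 mm / 1.305 mm per year = 174.56 years ≈ 175 annual rings.

175 annual rings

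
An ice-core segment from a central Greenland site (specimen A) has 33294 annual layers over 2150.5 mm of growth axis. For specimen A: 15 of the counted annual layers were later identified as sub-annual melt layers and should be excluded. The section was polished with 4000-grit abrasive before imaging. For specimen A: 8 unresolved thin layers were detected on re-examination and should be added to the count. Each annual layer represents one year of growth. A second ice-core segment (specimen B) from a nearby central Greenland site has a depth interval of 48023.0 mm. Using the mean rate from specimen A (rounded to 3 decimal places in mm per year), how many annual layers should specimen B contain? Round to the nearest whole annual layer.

Specimen A: after corrections the count is 33294 − 15 + 8 = 33287 annual layers.
A: Mean rate = 2150.5 mm / 33287 years ≈ 0.065 mm per year.
Specimen B: 48023.0 mm / 0.065 mm per year = 738815.38 years ≈ 738815 annual layers.

738815 annual layers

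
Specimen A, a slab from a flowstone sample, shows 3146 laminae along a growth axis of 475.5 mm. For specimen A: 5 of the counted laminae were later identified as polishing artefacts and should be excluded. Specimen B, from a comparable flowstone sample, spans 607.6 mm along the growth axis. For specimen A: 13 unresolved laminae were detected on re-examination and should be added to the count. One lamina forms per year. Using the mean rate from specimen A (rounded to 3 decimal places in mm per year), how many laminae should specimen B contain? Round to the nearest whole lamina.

4024 laminae

Specimen A: true lamina count = 3146 − 5 + 13 = 3154.
A: 475.5 mm over 3154 years gives 475.5 / 3154 ≈ 0.151 mm/yr.
B spans 607.6 / 0.151 = 4023.84 years ≈ 4024 laminae.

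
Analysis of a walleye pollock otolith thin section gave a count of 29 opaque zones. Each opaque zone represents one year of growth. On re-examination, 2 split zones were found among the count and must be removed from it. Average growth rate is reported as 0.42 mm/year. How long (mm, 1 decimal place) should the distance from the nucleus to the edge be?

Adjusted count: 29 − 2 = 27 opaque zones.
Predicted length = 0.42 mm/year × 27 years = 11.3 mm.

11.3 mm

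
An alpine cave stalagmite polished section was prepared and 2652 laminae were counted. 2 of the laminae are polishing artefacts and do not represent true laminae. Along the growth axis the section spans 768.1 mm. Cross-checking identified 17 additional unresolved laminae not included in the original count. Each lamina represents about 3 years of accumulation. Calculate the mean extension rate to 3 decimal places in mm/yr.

True lamina count = 2652 − 2 + 17 = 2667.
Multiplying by 3 years per lamina: 2667 × 3 = 8001 years.
768.1 mm over 8001 years gives 768.1 / 8001 ≈ 0.096 mm/yr.

0.096 mm/yr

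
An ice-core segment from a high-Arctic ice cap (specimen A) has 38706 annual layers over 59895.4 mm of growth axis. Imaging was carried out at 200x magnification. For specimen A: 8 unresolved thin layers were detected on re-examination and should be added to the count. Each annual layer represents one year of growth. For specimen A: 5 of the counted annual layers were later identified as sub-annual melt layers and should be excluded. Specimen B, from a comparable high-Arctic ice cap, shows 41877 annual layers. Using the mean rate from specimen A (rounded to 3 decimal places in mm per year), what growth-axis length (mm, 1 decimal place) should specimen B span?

64783.7 mm

Specimen A: correcting the raw count gives 38706 − 5 + 8 = 38709 true annual layers.
A: 59895.4 mm over 38709 years gives 59895.4 / 38709 ≈ 1.547 mm/yr.
For B, 1.547 mm/year × 41877 years = 64783.7 mm.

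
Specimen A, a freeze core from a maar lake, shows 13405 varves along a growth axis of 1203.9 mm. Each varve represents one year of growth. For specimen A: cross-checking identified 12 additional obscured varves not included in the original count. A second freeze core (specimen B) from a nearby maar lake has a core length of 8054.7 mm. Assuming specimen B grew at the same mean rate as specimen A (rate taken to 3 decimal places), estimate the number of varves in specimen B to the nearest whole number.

Specimen A: adjusted count: 13405 + 12 = 13417 varves.
A: Extension rate ≈ 1203.9 / 13417 = 0.090 mm/year.
Specimen B: 8054.7 mm / 0.090 mm per year = 89496.67 years ≈ 89497 varves.

89497 varves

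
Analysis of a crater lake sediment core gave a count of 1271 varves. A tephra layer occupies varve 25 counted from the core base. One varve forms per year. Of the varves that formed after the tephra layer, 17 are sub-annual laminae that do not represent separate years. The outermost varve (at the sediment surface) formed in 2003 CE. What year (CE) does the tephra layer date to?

Between varve 25 and the sediment surface there are 1271 − 25 = 1246 varves.
1246 − 17 false = 1229 true varves after the tephra layer.
The varve at the sediment surface is 2003 CE, so the tephra layer dates to 2003 − 1229 = 774 CE.

774 CE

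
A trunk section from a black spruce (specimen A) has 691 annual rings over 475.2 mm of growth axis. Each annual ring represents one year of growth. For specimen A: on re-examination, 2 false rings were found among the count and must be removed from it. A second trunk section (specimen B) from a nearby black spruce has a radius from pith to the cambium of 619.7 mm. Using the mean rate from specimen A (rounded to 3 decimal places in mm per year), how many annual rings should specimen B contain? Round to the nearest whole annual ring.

Specimen A: after corrections the count is 691 − 2 = 689 annual rings.
A: 475.2 mm over 689 years gives 475.2 / 689 ≈ 0.690 mm/yr.
B spans 619.7 / 0.690 = 898.12 years ≈ 898 annual rings.

898 annual rings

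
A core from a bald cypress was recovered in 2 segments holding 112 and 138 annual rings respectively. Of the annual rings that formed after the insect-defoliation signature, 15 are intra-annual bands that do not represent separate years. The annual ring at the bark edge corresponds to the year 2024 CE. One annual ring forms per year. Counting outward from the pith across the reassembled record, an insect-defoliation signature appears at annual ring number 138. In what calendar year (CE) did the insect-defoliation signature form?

Total annual rings = 112 + 138 = 250.
250 − 138 = 112 annual rings lie beyond the insect-defoliation signature toward the bark edge.
Removing the 15 false annual rings leaves 112 − 15 = 97 true annual rings beyond the insect-defoliation signature.
The annual ring at the bark edge is 2024 CE, so the insect-defoliation signature dates to 2024 − 97 = 1927 CE.

1927 CE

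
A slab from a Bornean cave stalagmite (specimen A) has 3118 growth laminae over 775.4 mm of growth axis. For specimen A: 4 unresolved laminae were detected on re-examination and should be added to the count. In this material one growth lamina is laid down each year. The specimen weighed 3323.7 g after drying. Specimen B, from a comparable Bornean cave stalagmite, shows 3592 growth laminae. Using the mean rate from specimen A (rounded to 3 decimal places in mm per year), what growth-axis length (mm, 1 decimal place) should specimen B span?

890.8 mm

Specimen A: adjusted count: 3118 + 4 = 3122 growth laminae.
A: 775.4 mm over 3122 years gives 775.4 / 3122 ≈ 0.248 mm/year.
Length of B = 0.248 × 3592 = 890.8 mm.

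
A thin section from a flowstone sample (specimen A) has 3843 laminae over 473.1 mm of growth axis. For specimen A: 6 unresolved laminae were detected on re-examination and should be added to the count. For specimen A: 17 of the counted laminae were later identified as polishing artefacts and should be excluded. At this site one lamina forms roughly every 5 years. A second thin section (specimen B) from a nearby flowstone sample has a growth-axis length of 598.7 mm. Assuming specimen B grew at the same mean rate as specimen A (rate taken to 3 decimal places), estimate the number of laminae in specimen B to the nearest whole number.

4790 laminae

Specimen A: correcting the raw count gives 3843 − 17 + 6 = 3832 true laminae.
Specimen A: multiplying by 5 years per lamina: 3832 × 5 = 19160 years.
A: Extension rate ≈ 473.1 / 19160 = 0.025 mm/year.
For B, 598.7 / 0.025 = 23948.00 years; at 5 years per lamina that is 23948.00 / 5 ≈ 4790 laminae.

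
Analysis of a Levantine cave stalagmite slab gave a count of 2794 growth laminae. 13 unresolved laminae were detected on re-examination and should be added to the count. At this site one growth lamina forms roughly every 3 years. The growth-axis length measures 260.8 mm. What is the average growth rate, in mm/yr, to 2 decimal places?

Correcting the raw count gives 2794 + 13 = 2807 true growth laminae.
Multiplying by 3 years per growth lamina: 2807 × 3 = 8421 years.
Extension rate ≈ 260.8 / 8421 = 0.03 mm/yr.

0.03 mm/yr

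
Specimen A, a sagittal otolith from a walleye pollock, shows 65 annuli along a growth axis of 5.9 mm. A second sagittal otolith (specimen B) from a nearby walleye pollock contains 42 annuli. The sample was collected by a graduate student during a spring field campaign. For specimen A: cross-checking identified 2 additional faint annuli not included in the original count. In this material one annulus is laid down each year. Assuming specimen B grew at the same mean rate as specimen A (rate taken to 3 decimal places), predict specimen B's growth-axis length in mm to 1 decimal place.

3.7 mm

Specimen A: true annulus count = 65 + 2 = 67.
A: Mean rate = 5.9 mm / 67 years ≈ 0.088 mm/yr.
B's length ≈ 0.088 × 42 = 3.7 mm.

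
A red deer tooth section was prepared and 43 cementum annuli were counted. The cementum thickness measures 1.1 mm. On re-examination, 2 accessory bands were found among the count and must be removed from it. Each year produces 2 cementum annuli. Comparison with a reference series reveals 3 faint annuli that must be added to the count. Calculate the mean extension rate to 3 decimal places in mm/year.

After corrections the count is 43 − 2 + 3 = 44 cementum annuli.
44 cementum annuli at 2 per year is 44 / 2 = 22 years.
Extension rate ≈ 1.1 / 22 = 0.050 mm/year.

0.050 mm/year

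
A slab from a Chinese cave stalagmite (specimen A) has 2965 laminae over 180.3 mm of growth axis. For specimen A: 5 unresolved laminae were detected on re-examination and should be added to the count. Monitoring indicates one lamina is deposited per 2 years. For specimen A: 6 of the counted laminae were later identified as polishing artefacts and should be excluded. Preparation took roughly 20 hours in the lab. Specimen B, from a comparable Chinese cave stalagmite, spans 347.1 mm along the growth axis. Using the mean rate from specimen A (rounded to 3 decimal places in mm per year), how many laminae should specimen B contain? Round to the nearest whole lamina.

5785 laminae

Specimen A: after corrections the count is 2965 − 6 + 5 = 2964 laminae.
Specimen A: at 2 years per lamina, 2964 × 2 = 5928 years.
A: Mean rate = 180.3 mm / 5928 years ≈ 0.030 mm/year.
For B, 347.1 / 0.030 = 11570.00 years; at 2 years per lamina that is 11570.00 / 2 ≈ 5785 laminae.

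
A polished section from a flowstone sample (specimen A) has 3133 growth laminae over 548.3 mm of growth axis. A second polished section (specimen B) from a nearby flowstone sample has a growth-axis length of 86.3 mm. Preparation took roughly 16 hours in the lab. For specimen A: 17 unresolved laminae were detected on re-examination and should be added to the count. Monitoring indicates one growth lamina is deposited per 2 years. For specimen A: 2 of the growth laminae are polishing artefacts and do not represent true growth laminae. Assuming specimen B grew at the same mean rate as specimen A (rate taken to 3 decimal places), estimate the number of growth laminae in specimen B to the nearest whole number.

496 growth laminae

Specimen A: after corrections the count is 3133 − 2 + 17 = 3148 growth laminae.
Specimen A: multiplying by 2 years per growth lamina: 3148 × 2 = 6296 years.
A: Extension rate ≈ 548.3 / 6296 = 0.087 mm/yr.
B spans 86.3 / 0.087 = 991.95 years; at 2 years per growth lamina that is 991.95 / 2 ≈ 496 growth laminae.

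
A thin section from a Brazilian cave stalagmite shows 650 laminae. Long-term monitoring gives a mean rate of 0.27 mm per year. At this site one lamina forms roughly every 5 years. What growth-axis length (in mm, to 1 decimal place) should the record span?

877.5 mm

650 laminae at 5 years each span 650 × 5 = 3250 years.
Predicted length = 0.27 mm/year × 3250 years = 877.5 mm.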